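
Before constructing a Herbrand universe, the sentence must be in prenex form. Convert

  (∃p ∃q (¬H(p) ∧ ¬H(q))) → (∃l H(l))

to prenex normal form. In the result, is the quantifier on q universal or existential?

universal

First replace A → B with ¬A ∨ B.
  ¬(∃p ∃q (¬H(p) ∧ ¬H(q))) ∨ (∃l H(l))
Push ¬ through the quantifiers and connectives to reach negation normal form:
  (∀p ∀q (H(p) ∨ H(q))) ∨ (∃l H(l))
All bound variables are already distinct, so no renaming is needed.
Pull the quantifiers to the front (each side's bound variable is not free in the other side):
  ∀p ∀q ∃l (H(p) ∨ H(q) ∨ H(l))
The quantifier ∃q sits under an odd number of negations (counting the antecedent side of each →), so it flips to ∀q.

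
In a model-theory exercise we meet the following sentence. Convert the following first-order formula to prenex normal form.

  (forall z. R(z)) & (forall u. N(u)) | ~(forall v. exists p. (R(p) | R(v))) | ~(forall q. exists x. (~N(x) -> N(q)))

forall z. forall u. exists v. forall p. exists q. forall x. (R(z) & N(u) | ~R(p) & ~R(v) | ~N(x) & ~N(q))

Rewrite implications/biconditionals: A → B as ¬A ∨ B.
  (forall z. R(z)) & (forall u. N(u)) | ~(forall v. exists p. (R(p) | R(v))) | ~(forall q. exists x. (~~N(x) | N(q)))
Move each ¬ inward, flipping quantifiers it crosses:
  (forall z. R(z)) & (forall u. N(u)) | (exists v. forall p. (~R(p) & ~R(v))) | (exists q. forall x. (~N(x) & ~N(q)))
All bound variables are already distinct, so no renaming is needed.
Pull the quantifiers to the front (each side's bound variable is not free in the other side):
  forall z. forall u. exists v. forall p. exists q. forall x. (R(z) & N(u) | ~R(p) & ~R(v) | ~N(x) & ~N(q))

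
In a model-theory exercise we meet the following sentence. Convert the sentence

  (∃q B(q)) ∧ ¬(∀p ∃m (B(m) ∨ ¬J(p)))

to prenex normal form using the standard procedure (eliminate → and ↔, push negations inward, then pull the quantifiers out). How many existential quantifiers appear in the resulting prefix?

Drive negations inward (¬∀x A ≡ ∃x ¬A, ¬∃x A ≡ ∀x ¬A, De Morgan for ∧/∨):
  (∃q B(q)) ∧ (∃p ∀m (¬B(m) ∧ J(p)))
All bound variables are already distinct, so no renaming is needed.
Extract every quantifier outward, since the variables are now distinct and don't occur free across branches:
  ∃q ∃p ∀m (B(q) ∧ ¬B(m) ∧ J(p))
The prefix is ∃q ∃p ∀m: 1 universal, 2 existential.

2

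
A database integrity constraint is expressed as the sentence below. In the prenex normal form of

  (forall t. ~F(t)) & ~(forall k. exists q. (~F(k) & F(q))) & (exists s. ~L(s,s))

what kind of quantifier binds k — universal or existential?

Move each ¬ inward, flipping quantifiers it crosses:
  (forall t. ~F(t)) & (exists k. forall q. (F(k) | ~F(q))) & (exists s. ~L(s,s))
Finally move all quantifiers to the prefix:
  forall t. exists k. forall q. exists s. (~F(t) & (F(k) | ~F(q)) & ~L(s,s))
The quantifier forall k sits under an odd number of negations, so it flips to exists k.

existential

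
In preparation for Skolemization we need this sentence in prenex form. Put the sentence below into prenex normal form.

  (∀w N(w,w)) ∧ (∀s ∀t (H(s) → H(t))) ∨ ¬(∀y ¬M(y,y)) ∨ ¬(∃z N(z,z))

∀w ∀s ∀t ∃y ∀z (N(w,w) ∧ (¬H(s) ∨ H(t)) ∨ M(y,y) ∨ ¬N(z,z))

Eliminate → and ↔ using ¬ and ∨.
  (∀w N(w,w)) ∧ (∀s ∀t (¬H(s) ∨ H(t))) ∨ ¬(∀y ¬M(y,y)) ∨ ¬(∃z N(z,z))
Move each ¬ inward, flipping quantifiers it crosses:
  (∀w N(w,w)) ∧ (∀s ∀t (¬H(s) ∨ H(t))) ∨ (∃y M(y,y)) ∨ (∀z ¬N(z,z))
All bound variables are already distinct, so no renaming is needed.
Pull the quantifiers to the front (each side's bound variable is not free in the other side):
  ∀w ∀s ∀t ∃y ∀z (N(w,w) ∧ (¬H(s) ∨ H(t)) ∨ M(y,y) ∨ ¬N(z,z))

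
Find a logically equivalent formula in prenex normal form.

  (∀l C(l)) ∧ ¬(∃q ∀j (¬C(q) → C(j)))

∀l ∀q ∃j (C(l) ∧ ¬C(q) ∧ ¬C(j))

First replace A → B with ¬A ∨ B.
  (∀l C(l)) ∧ ¬(∃q ∀j (¬¬C(q) ∨ C(j)))
Drive negations inward (¬∀x A ≡ ∃x ¬A, ¬∃x A ≡ ∀x ¬A, De Morgan for ∧/∨):
  (∀l C(l)) ∧ (∀q ∃j (¬C(q) ∧ ¬C(j)))
All bound variables are already distinct, so no renaming is needed.
Finally move all quantifiers to the prefix:
  ∀l ∀q ∃j (C(l) ∧ ¬C(q) ∧ ¬C(j))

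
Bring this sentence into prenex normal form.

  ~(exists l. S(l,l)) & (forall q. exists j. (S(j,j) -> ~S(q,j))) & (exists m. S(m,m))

First replace A → B with ¬A ∨ B.
  ~(exists l. S(l,l)) & (forall q. exists j. (~S(j,j) | ~S(q,j))) & (exists m. S(m,m))
Drive negations inward (¬∀x A ≡ ∃x ¬A, ¬∃x A ≡ ∀x ¬A, De Morgan for ∧/∨):
  (forall l. ~S(l,l)) & (forall q. exists j. (~S(j,j) | ~S(q,j))) & (exists m. S(m,m))
All bound variables are already distinct, so no renaming is needed.
Pull the quantifiers to the front (each side's bound variable is not free in the other side):
  forall l. forall q. exists j. exists m. (~S(l,l) & (~S(j,j) | ~S(q,j)) & S(m,m))

forall l. forall q. exists j. exists m. (~S(l,l) & (~S(j,j) | ~S(q,j)) & S(m,m))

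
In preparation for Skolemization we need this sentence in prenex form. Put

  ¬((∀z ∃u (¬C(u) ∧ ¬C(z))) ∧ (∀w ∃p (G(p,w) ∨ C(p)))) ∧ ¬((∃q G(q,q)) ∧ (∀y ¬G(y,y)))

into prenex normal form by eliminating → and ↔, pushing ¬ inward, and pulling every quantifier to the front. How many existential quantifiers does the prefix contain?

Move each ¬ inward, flipping quantifiers it crosses:
  ((∃z ∀u (C(u) ∨ C(z))) ∨ (∃w ∀p (¬G(p,w) ∧ ¬C(p)))) ∧ ((∀q ¬G(q,q)) ∨ (∃y G(y,y)))
Pull the quantifiers to the front (each side's bound variable is not free in the other side):
  ∃z ∀u ∃w ∀p ∀q ∃y ((C(u) ∨ C(z) ∨ ¬G(p,w) ∧ ¬C(p)) ∧ (¬G(q,q) ∨ G(y,y)))
The prefix is ∃z ∀u ∃w ∀p ∀q ∃y: 3 universal, 3 existential.

3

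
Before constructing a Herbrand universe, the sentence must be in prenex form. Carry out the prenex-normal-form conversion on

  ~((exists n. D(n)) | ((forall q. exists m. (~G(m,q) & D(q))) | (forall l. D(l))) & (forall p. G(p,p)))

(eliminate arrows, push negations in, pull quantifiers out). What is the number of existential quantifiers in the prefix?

3

Move each ¬ inward, flipping quantifiers it crosses:
  (forall n. ~D(n)) & ((exists q. forall m. (G(m,q) | ~D(q))) & (exists l. ~D(l)) | (exists p. ~G(p,p)))
All bound variables are already distinct, so no renaming is needed.
Extract every quantifier outward, since the variables are now distinct and don't occur free across branches:
  forall n. exists q. forall m. exists l. exists p. (~D(n) & ((G(m,q) | ~D(q)) & ~D(l) | ~G(p,p)))
The prefix is forall n exists q forall m exists l exists p: 2 universal, 3 existential.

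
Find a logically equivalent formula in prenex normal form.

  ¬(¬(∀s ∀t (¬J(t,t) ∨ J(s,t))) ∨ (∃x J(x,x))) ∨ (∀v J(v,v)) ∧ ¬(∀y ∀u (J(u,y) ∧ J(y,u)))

∀s ∀t ∀x ∀v ∃y ∃u ((¬J(t,t) ∨ J(s,t)) ∧ ¬J(x,x) ∨ J(v,v) ∧ (¬J(u,y) ∨ ¬J(y,u)))

Drive negations inward (¬∀x A ≡ ∃x ¬A, ¬∃x A ≡ ∀x ¬A, De Morgan for ∧/∨):
  (∀s ∀t (¬J(t,t) ∨ J(s,t))) ∧ (∀x ¬J(x,x)) ∨ (∀v J(v,v)) ∧ (∃y ∃u (¬J(u,y) ∨ ¬J(y,u)))
All bound variables are already distinct, so no renaming is needed.
Finally move all quantifiers to the prefix:
  ∀s ∀t ∀x ∀v ∃y ∃u ((¬J(t,t) ∨ J(s,t)) ∧ ¬J(x,x) ∨ J(v,v) ∧ (¬J(u,y) ∨ ¬J(y,u)))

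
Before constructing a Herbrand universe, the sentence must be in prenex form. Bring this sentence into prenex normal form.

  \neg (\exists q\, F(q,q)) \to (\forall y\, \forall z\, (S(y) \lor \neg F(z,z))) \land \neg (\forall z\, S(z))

\exists q\, \forall y\, \forall z\, \exists w1\, (F(q,q) \lor (S(y) \lor \neg F(z,z)) \land \neg S(w1))

Rewrite implications/biconditionals: A → B as ¬A ∨ B.
  \neg \neg (\exists q\, F(q,q)) \lor (\forall y\, \forall z\, (S(y) \lor \neg F(z,z))) \land \neg (\forall z\, S(z))
Move each ¬ inward, flipping quantifiers it crosses:
  (\exists q\, F(q,q)) \lor (\forall y\, \forall z\, (S(y) \lor \neg F(z,z))) \land (\exists z\, \neg S(z))
Rename bound variables to avoid capture: z↦w1.
  (\exists q\, F(q,q)) \lor (\forall y\, \forall z\, (S(y) \lor \neg F(z,z))) \land (\exists w1\, \neg S(w1))
Extract every quantifier outward, since the variables are now distinct and don't occur free across branches:
  \exists q\, \forall y\, \forall z\, \exists w1\, (F(q,q) \lor (S(y) \lor \neg F(z,z)) \land \neg S(w1))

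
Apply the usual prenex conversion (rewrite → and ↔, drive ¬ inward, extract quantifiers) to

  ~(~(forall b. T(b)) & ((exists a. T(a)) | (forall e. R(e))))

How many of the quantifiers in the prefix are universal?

2

Drive negations inward (¬∀x A ≡ ∃x ¬A, ¬∃x A ≡ ∀x ¬A, De Morgan for ∧/∨):
  (forall b. T(b)) | (forall a. ~T(a)) & (exists e. ~R(e))
All bound variables are already distinct, so no renaming is needed.
Extract every quantifier outward, since the variables are now distinct and don't occur free across branches:
  forall b. forall a. exists e. (T(b) | ~T(a) & ~R(e))
The prefix is forall b forall a exists e: 2 universal, 1 existential.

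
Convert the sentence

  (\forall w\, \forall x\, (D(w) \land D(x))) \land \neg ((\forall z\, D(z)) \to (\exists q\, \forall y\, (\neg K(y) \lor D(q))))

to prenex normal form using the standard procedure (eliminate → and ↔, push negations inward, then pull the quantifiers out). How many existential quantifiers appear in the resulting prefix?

1

First replace A → B with ¬A ∨ B.
  (\forall w\, \forall x\, (D(w) \land D(x))) \land \neg (\neg (\forall z\, D(z)) \lor (\exists q\, \forall y\, (\neg K(y) \lor D(q))))
Push ¬ through the quantifiers and connectives to reach negation normal form:
  (\forall w\, \forall x\, (D(w) \land D(x))) \land (\forall z\, D(z)) \land (\forall q\, \exists y\, (K(y) \land \neg D(q)))
Pull the quantifiers to the front (each side's bound variable is not free in the other side):
  \forall w\, \forall x\, \forall z\, \forall q\, \exists y\, (D(w) \land D(x) \land D(z) \land K(y) \land \neg D(q))
The prefix is \forall w \forall x \forall z \forall q \exists y: 4 universal, 1 existential.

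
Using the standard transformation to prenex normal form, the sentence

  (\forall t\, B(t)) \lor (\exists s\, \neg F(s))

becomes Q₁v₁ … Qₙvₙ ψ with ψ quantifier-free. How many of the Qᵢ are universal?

1

Finally move all quantifiers to the prefix:
  \forall t\, \exists s\, (B(t) \lor \neg F(s))
The prefix is \forall t \exists s: 1 universal, 1 existential.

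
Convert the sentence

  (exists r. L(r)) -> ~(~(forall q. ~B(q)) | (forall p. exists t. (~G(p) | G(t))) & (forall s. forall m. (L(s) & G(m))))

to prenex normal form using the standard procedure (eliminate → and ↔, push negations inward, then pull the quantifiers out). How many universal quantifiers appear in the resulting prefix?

First replace A → B with ¬A ∨ B.
  ~(exists r. L(r)) | ~(~(forall q. ~B(q)) | (forall p. exists t. (~G(p) | G(t))) & (forall s. forall m. (L(s) & G(m))))
Drive negations inward (¬∀x A ≡ ∃x ¬A, ¬∃x A ≡ ∀x ¬A, De Morgan for ∧/∨):
  (forall r. ~L(r)) | (forall q. ~B(q)) & ((exists p. forall t. (G(p) & ~G(t))) | (exists s. exists m. (~L(s) | ~G(m))))
Extract every quantifier outward, since the variables are now distinct and don't occur free across branches:
  forall r. forall q. exists p. forall t. exists s. exists m. (~L(r) | ~B(q) & (G(p) & ~G(t) | ~L(s) | ~G(m)))
The prefix is forall r forall q exists p forall t exists s exists m: 3 universal, 3 existential.

3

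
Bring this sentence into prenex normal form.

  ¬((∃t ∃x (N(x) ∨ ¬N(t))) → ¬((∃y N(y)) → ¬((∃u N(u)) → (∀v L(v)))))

∃t ∃x ∀y ∃u ∃v ((N(x) ∨ ¬N(t)) ∧ (¬N(y) ∨ N(u) ∧ ¬L(v)))

Eliminate → and ↔ using ¬ and ∨.
  ¬(¬(∃t ∃x (N(x) ∨ ¬N(t))) ∨ ¬(¬(∃y N(y)) ∨ ¬(¬(∃u N(u)) ∨ (∀v L(v)))))
Drive negations inward (¬∀x A ≡ ∃x ¬A, ¬∃x A ≡ ∀x ¬A, De Morgan for ∧/∨):
  (∃t ∃x (N(x) ∨ ¬N(t))) ∧ ((∀y ¬N(y)) ∨ (∃u N(u)) ∧ (∃v ¬L(v)))
All bound variables are already distinct, so no renaming is needed.
Pull the quantifiers to the front (each side's bound variable is not free in the other side):
  ∃t ∃x ∀y ∃u ∃v ((N(x) ∨ ¬N(t)) ∧ (¬N(y) ∨ N(u) ∧ ¬L(v)))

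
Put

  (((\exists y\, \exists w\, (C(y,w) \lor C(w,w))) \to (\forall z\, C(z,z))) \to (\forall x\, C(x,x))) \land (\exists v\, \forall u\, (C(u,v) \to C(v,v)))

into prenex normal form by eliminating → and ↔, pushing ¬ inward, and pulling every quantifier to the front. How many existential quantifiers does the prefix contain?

4

Rewrite implications/biconditionals: A → B as ¬A ∨ B.
  (\neg (\neg (\exists y\, \exists w\, (C(y,w) \lor C(w,w))) \lor (\forall z\, C(z,z))) \lor (\forall x\, C(x,x))) \land (\exists v\, \forall u\, (\neg C(u,v) \lor C(v,v)))
Move each ¬ inward, flipping quantifiers it crosses:
  ((\exists y\, \exists w\, (C(y,w) \lor C(w,w))) \land (\exists z\, \neg C(z,z)) \lor (\forall x\, C(x,x))) \land (\exists v\, \forall u\, (\neg C(u,v) \lor C(v,v)))
All bound variables are already distinct, so no renaming is needed.
Extract every quantifier outward, since the variables are now distinct and don't occur free across branches:
  \exists y\, \exists w\, \exists z\, \forall x\, \exists v\, \forall u\, (((C(y,w) \lor C(w,w)) \land \neg C(z,z) \lor C(x,x)) \land (\neg C(u,v) \lor C(v,v)))
The prefix is \exists y \exists w \exists z \forall x \exists v \forall u: 2 universal, 4 existential.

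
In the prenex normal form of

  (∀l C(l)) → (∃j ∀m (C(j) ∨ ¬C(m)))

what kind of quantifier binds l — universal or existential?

First replace A → B with ¬A ∨ B.
  ¬(∀l C(l)) ∨ (∃j ∀m (C(j) ∨ ¬C(m)))
Push ¬ through the quantifiers and connectives to reach negation normal form:
  (∃l ¬C(l)) ∨ (∃j ∀m (C(j) ∨ ¬C(m)))
Finally move all quantifiers to the prefix:
  ∃l ∃j ∀m (¬C(l) ∨ C(j) ∨ ¬C(m))
The quantifier ∀l sits under an odd number of negations (counting the antecedent side of each →), so it flips to ∃l.

existential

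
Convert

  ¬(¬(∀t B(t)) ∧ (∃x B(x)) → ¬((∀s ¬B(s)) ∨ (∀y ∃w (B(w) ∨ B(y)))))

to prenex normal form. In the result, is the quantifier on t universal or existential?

Eliminate → and ↔ using ¬ and ∨.
  ¬(¬(¬(∀t B(t)) ∧ (∃x B(x))) ∨ ¬((∀s ¬B(s)) ∨ (∀y ∃w (B(w) ∨ B(y)))))
Drive negations inward (¬∀x A ≡ ∃x ¬A, ¬∃x A ≡ ∀x ¬A, De Morgan for ∧/∨):
  (∃t ¬B(t)) ∧ (∃x B(x)) ∧ ((∀s ¬B(s)) ∨ (∀y ∃w (B(w) ∨ B(y))))
Extract every quantifier outward, since the variables are now distinct and don't occur free across branches:
  ∃t ∃x ∀s ∀y ∃w (¬B(t) ∧ B(x) ∧ (¬B(s) ∨ B(w) ∨ B(y)))
The quantifier ∀t sits under an odd number of negations (counting the antecedent side of each →), so it flips to ∃t.

existential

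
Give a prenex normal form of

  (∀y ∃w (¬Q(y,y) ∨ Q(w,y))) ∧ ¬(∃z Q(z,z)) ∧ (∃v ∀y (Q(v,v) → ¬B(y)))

First replace A → B with ¬A ∨ B.
  (∀y ∃w (¬Q(y,y) ∨ Q(w,y))) ∧ ¬(∃z Q(z,z)) ∧ (∃v ∀y (¬Q(v,v) ∨ ¬B(y)))
Push ¬ through the quantifiers and connectives to reach negation normal form:
  (∀y ∃w (¬Q(y,y) ∨ Q(w,y))) ∧ (∀z ¬Q(z,z)) ∧ (∃v ∀y (¬Q(v,v) ∨ ¬B(y)))
Standardize variables apart so no two quantifiers bind the same name: y↦a.
  (∀y ∃w (¬Q(y,y) ∨ Q(w,y))) ∧ (∀z ¬Q(z,z)) ∧ (∃v ∀a (¬Q(v,v) ∨ ¬B(a)))
Pull the quantifiers to the front (each side's bound variable is not free in the other side):
  ∀y ∃w ∀z ∃v ∀a ((¬Q(y,y) ∨ Q(w,y)) ∧ ¬Q(z,z) ∧ (¬Q(v,v) ∨ ¬B(a)))

∀y ∃w ∀z ∃v ∀a ((¬Q(y,y) ∨ Q(w,y)) ∧ ¬Q(z,z) ∧ (¬Q(v,v) ∨ ¬B(a)))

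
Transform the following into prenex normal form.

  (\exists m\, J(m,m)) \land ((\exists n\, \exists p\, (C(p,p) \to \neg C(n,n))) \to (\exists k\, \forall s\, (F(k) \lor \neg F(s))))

Eliminate → and ↔ using ¬ and ∨.
  (\exists m\, J(m,m)) \land (\neg (\exists n\, \exists p\, (\neg C(p,p) \lor \neg C(n,n))) \lor (\exists k\, \forall s\, (F(k) \lor \neg F(s))))
Move each ¬ inward, flipping quantifiers it crosses:
  (\exists m\, J(m,m)) \land ((\forall n\, \forall p\, (C(p,p) \land C(n,n))) \lor (\exists k\, \forall s\, (F(k) \lor \neg F(s))))
All bound variables are already distinct, so no renaming is needed.
Finally move all quantifiers to the prefix:
  \exists m\, \forall n\, \forall p\, \exists k\, \forall s\, (J(m,m) \land (C(p,p) \land C(n,n) \lor F(k) \lor \neg F(s)))

\exists m\, \forall n\, \forall p\, \exists k\, \forall s\, (J(m,m) \land (C(p,p) \land C(n,n) \lor F(k) \lor \neg F(s)))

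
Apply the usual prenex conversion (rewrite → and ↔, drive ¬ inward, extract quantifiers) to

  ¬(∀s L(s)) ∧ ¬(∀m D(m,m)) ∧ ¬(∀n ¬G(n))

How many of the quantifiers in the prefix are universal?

0

Drive negations inward (¬∀x A ≡ ∃x ¬A, ¬∃x A ≡ ∀x ¬A, De Morgan for ∧/∨):
  (∃s ¬L(s)) ∧ (∃m ¬D(m,m)) ∧ (∃n G(n))
Extract every quantifier outward, since the variables are now distinct and don't occur free across branches:
  ∃s ∃m ∃n (¬L(s) ∧ ¬D(m,m) ∧ G(n))
The prefix is ∃s ∃m ∃n: 0 universal, 3 existential.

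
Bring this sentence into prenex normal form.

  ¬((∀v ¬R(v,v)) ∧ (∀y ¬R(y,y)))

∃v ∃y (R(v,v) ∨ R(y,y))

Drive negations inward (¬∀x A ≡ ∃x ¬A, ¬∃x A ≡ ∀x ¬A, De Morgan for ∧/∨):
  (∃v R(v,v)) ∨ (∃y R(y,y))
All bound variables are already distinct, so no renaming is needed.
Extract every quantifier outward, since the variables are now distinct and don't occur free across branches:
  ∃v ∃y (R(v,v) ∨ R(y,y))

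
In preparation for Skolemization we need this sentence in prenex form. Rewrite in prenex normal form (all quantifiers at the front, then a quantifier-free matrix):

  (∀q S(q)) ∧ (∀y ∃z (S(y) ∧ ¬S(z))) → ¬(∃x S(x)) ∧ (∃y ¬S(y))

Rewrite implications/biconditionals: A → B as ¬A ∨ B.
  ¬((∀q S(q)) ∧ (∀y ∃z (S(y) ∧ ¬S(z)))) ∨ ¬(∃x S(x)) ∧ (∃y ¬S(y))
Push ¬ through the quantifiers and connectives to reach negation normal form:
  (∃q ¬S(q)) ∨ (∃y ∀z (¬S(y) ∨ S(z))) ∨ (∀x ¬S(x)) ∧ (∃y ¬S(y))
Give each quantifier a distinct variable: y↦c.
  (∃q ¬S(q)) ∨ (∃y ∀z (¬S(y) ∨ S(z))) ∨ (∀x ¬S(x)) ∧ (∃c ¬S(c))
Finally move all quantifiers to the prefix:
  ∃q ∃y ∀z ∀x ∃c (¬S(q) ∨ ¬S(y) ∨ S(z) ∨ ¬S(x) ∧ ¬S(c))

∃q ∃y ∀z ∀x ∃c (¬S(q) ∨ ¬S(y) ∨ S(z) ∨ ¬S(x) ∧ ¬S(c))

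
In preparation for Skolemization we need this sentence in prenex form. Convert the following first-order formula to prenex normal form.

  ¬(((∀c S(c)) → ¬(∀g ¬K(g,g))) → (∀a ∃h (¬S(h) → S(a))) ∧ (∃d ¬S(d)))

First replace A → B with ¬A ∨ B.
  ¬(¬(¬(∀c S(c)) ∨ ¬(∀g ¬K(g,g))) ∨ (∀a ∃h (¬¬S(h) ∨ S(a))) ∧ (∃d ¬S(d)))
Drive negations inward (¬∀x A ≡ ∃x ¬A, ¬∃x A ≡ ∀x ¬A, De Morgan for ∧/∨):
  ((∃c ¬S(c)) ∨ (∃g K(g,g))) ∧ ((∃a ∀h (¬S(h) ∧ ¬S(a))) ∨ (∀d S(d)))
All bound variables are already distinct, so no renaming is needed.
Extract every quantifier outward, since the variables are now distinct and don't occur free across branches:
  ∃c ∃g ∃a ∀h ∀d ((¬S(c) ∨ K(g,g)) ∧ (¬S(h) ∧ ¬S(a) ∨ S(d)))

∃c ∃g ∃a ∀h ∀d ((¬S(c) ∨ K(g,g)) ∧ (¬S(h) ∧ ¬S(a) ∨ S(d)))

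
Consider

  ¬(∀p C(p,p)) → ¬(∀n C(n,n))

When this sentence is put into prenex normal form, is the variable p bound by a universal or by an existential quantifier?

universal

First replace A → B with ¬A ∨ B.
  ¬¬(∀p C(p,p)) ∨ ¬(∀n C(n,n))
Move each ¬ inward, flipping quantifiers it crosses:
  (∀p C(p,p)) ∨ (∃n ¬C(n,n))
Pull the quantifiers to the front (each side's bound variable is not free in the other side):
  ∀p ∃n (C(p,p) ∨ ¬C(n,n))
The quantifier ∀p sits under an even number of negations (counting the antecedent side of each →), so it remains universal.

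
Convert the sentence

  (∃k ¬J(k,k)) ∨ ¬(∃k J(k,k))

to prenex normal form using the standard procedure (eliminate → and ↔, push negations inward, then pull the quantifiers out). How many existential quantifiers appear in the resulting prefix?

1

Drive negations inward (¬∀x A ≡ ∃x ¬A, ¬∃x A ≡ ∀x ¬A, De Morgan for ∧/∨):
  (∃k ¬J(k,k)) ∨ (∀k ¬J(k,k))
Give each quantifier a distinct variable: k↦s.
  (∃k ¬J(k,k)) ∨ (∀s ¬J(s,s))
Finally move all quantifiers to the prefix:
  ∃k ∀s (¬J(k,k) ∨ ¬J(s,s))
The prefix is ∃k ∀s: 1 universal, 1 existential.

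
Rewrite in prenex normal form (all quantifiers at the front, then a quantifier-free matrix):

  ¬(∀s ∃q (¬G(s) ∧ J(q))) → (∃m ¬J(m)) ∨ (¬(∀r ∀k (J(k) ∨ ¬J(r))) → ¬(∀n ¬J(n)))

First replace A → B with ¬A ∨ B.
  ¬¬(∀s ∃q (¬G(s) ∧ J(q))) ∨ (∃m ¬J(m)) ∨ ¬¬(∀r ∀k (J(k) ∨ ¬J(r))) ∨ ¬(∀n ¬J(n))
Drive negations inward (¬∀x A ≡ ∃x ¬A, ¬∃x A ≡ ∀x ¬A, De Morgan for ∧/∨):
  (∀s ∃q (¬G(s) ∧ J(q))) ∨ (∃m ¬J(m)) ∨ (∀r ∀k (J(k) ∨ ¬J(r))) ∨ (∃n J(n))
All bound variables are already distinct, so no renaming is needed.
Pull the quantifiers to the front (each side's bound variable is not free in the other side):
  ∀s ∃q ∃m ∀r ∀k ∃n (¬G(s) ∧ J(q) ∨ ¬J(m) ∨ J(k) ∨ ¬J(r) ∨ J(n))

∀s ∃q ∃m ∀r ∀k ∃n (¬G(s) ∧ J(q) ∨ ¬J(m) ∨ J(k) ∨ ¬J(r) ∨ J(n))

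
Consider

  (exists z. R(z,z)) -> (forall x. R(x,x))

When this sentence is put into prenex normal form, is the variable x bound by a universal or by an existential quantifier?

universal

First replace A → B with ¬A ∨ B.
  ~(exists z. R(z,z)) | (forall x. R(x,x))
Drive negations inward (¬∀x A ≡ ∃x ¬A, ¬∃x A ≡ ∀x ¬A, De Morgan for ∧/∨):
  (forall z. ~R(z,z)) | (forall x. R(x,x))
Pull the quantifiers to the front (each side's bound variable is not free in the other side):
  forall z. forall x. (~R(z,z) | R(x,x))
The quantifier forall x sits under an even number of negations (counting the antecedent side of each →), so it remains universal.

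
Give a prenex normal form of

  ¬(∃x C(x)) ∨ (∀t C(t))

∀x ∀t (¬C(x) ∨ C(t))

Push ¬ through the quantifiers and connectives to reach negation normal form:
  (∀x ¬C(x)) ∨ (∀t C(t))
Pull the quantifiers to the front (each side's bound variable is not free in the other side):
  ∀x ∀t (¬C(x) ∨ C(t))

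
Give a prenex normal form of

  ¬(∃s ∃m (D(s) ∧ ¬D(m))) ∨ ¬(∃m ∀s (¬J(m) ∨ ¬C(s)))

∀s ∀m ∀z ∃w1 (¬D(s) ∨ D(m) ∨ J(z) ∧ C(w1))

Push ¬ through the quantifiers and connectives to reach negation normal form:
  (∀s ∀m (¬D(s) ∨ D(m))) ∨ (∀m ∃s (J(m) ∧ C(s)))
Give each quantifier a distinct variable: m↦z, s↦w1.
  (∀s ∀m (¬D(s) ∨ D(m))) ∨ (∀z ∃w1 (J(z) ∧ C(w1)))
Pull the quantifiers to the front (each side's bound variable is not free in the other side):
  ∀s ∀m ∀z ∃w1 (¬D(s) ∨ D(m) ∨ J(z) ∧ C(w1))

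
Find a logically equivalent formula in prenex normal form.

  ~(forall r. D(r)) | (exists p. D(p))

Push ¬ through the quantifiers and connectives to reach negation normal form:
  (exists r. ~D(r)) | (exists p. D(p))
All bound variables are already distinct, so no renaming is needed.
Extract every quantifier outward, since the variables are now distinct and don't occur free across branches:
  exists r. exists p. (~D(r) | D(p))

exists r. exists p. (~D(r) | D(p))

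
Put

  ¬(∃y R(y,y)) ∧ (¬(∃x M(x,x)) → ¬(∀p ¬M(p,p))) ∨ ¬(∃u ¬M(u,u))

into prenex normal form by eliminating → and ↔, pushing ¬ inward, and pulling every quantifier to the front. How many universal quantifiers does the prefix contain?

2

Eliminate → and ↔ using ¬ and ∨.
  ¬(∃y R(y,y)) ∧ (¬¬(∃x M(x,x)) ∨ ¬(∀p ¬M(p,p))) ∨ ¬(∃u ¬M(u,u))
Move each ¬ inward, flipping quantifiers it crosses:
  (∀y ¬R(y,y)) ∧ ((∃x M(x,x)) ∨ (∃p M(p,p))) ∨ (∀u M(u,u))
All bound variables are already distinct, so no renaming is needed.
Pull the quantifiers to the front (each side's bound variable is not free in the other side):
  ∀y ∃x ∃p ∀u (¬R(y,y) ∧ (M(x,x) ∨ M(p,p)) ∨ M(u,u))
The prefix is ∀y ∃x ∃p ∀u: 2 universal, 2 existential.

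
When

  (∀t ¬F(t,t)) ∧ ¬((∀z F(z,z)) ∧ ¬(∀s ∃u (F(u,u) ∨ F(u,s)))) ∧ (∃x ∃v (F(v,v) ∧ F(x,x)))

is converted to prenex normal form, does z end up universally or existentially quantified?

Move each ¬ inward, flipping quantifiers it crosses:
  (∀t ¬F(t,t)) ∧ ((∃z ¬F(z,z)) ∨ (∀s ∃u (F(u,u) ∨ F(u,s)))) ∧ (∃x ∃v (F(v,v) ∧ F(x,x)))
All bound variables are already distinct, so no renaming is needed.
Finally move all quantifiers to the prefix:
  ∀t ∃z ∀s ∃u ∃x ∃v (¬F(t,t) ∧ (¬F(z,z) ∨ F(u,u) ∨ F(u,s)) ∧ F(v,v) ∧ F(x,x))
The quantifier ∀z sits under an odd number of negations, so it flips to ∃z.

existential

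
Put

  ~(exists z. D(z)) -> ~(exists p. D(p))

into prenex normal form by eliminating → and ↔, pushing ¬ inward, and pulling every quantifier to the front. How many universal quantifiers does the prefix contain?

Eliminate → and ↔ using ¬ and ∨.
  ~~(exists z. D(z)) | ~(exists p. D(p))
Move each ¬ inward, flipping quantifiers it crosses:
  (exists z. D(z)) | (forall p. ~D(p))
Finally move all quantifiers to the prefix:
  exists z. forall p. (D(z) | ~D(p))
The prefix is exists z forall p: 1 universal, 1 existential.

1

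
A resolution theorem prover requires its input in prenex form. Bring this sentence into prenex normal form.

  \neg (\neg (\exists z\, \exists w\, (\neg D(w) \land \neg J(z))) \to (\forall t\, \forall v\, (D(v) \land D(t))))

Eliminate → and ↔ using ¬ and ∨.
  \neg (\neg \neg (\exists z\, \exists w\, (\neg D(w) \land \neg J(z))) \lor (\forall t\, \forall v\, (D(v) \land D(t))))
Move each ¬ inward, flipping quantifiers it crosses:
  (\forall z\, \forall w\, (D(w) \lor J(z))) \land (\exists t\, \exists v\, (\neg D(v) \lor \neg D(t)))
All bound variables are already distinct, so no renaming is needed.
Finally move all quantifiers to the prefix:
  \forall z\, \forall w\, \exists t\, \exists v\, ((D(w) \lor J(z)) \land (\neg D(v) \lor \neg D(t)))

\forall z\, \forall w\, \exists t\, \exists v\, ((D(w) \lor J(z)) \land (\neg D(v) \lor \neg D(t)))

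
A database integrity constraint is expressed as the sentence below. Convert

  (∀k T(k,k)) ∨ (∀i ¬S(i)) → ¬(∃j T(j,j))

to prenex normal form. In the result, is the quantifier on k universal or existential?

existential

First replace A → B with ¬A ∨ B.
  ¬((∀k T(k,k)) ∨ (∀i ¬S(i))) ∨ ¬(∃j T(j,j))
Push ¬ through the quantifiers and connectives to reach negation normal form:
  (∃k ¬T(k,k)) ∧ (∃i S(i)) ∨ (∀j ¬T(j,j))
All bound variables are already distinct, so no renaming is needed.
Pull the quantifiers to the front (each side's bound variable is not free in the other side):
  ∃k ∃i ∀j (¬T(k,k) ∧ S(i) ∨ ¬T(j,j))
The quantifier ∀k sits under an odd number of negations (counting the antecedent side of each →), so it flips to ∃k.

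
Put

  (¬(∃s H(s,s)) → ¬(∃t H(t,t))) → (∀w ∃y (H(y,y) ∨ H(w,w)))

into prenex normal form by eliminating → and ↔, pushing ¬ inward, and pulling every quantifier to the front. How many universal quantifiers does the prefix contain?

2

Eliminate → and ↔ using ¬ and ∨.
  ¬(¬¬(∃s H(s,s)) ∨ ¬(∃t H(t,t))) ∨ (∀w ∃y (H(y,y) ∨ H(w,w)))
Move each ¬ inward, flipping quantifiers it crosses:
  (∀s ¬H(s,s)) ∧ (∃t H(t,t)) ∨ (∀w ∃y (H(y,y) ∨ H(w,w)))
All bound variables are already distinct, so no renaming is needed.
Extract every quantifier outward, since the variables are now distinct and don't occur free across branches:
  ∀s ∃t ∀w ∃y (¬H(s,s) ∧ H(t,t) ∨ H(y,y) ∨ H(w,w))
The prefix is ∀s ∃t ∀w ∃y: 2 universal, 2 existential.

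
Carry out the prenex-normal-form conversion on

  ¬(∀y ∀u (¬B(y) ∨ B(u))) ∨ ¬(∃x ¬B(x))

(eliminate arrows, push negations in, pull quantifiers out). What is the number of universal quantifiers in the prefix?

1

Drive negations inward (¬∀x A ≡ ∃x ¬A, ¬∃x A ≡ ∀x ¬A, De Morgan for ∧/∨):
  (∃y ∃u (B(y) ∧ ¬B(u))) ∨ (∀x B(x))
Pull the quantifiers to the front (each side's bound variable is not free in the other side):
  ∃y ∃u ∀x (B(y) ∧ ¬B(u) ∨ B(x))
The prefix is ∃y ∃u ∀x: 1 universal, 2 existential.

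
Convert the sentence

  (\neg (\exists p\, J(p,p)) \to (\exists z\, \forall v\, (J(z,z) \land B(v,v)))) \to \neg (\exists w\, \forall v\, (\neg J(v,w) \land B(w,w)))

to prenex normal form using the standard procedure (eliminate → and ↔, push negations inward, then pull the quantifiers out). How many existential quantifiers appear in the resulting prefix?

2

Rewrite implications/biconditionals: A → B as ¬A ∨ B.
  \neg (\neg \neg (\exists p\, J(p,p)) \lor (\exists z\, \forall v\, (J(z,z) \land B(v,v)))) \lor \neg (\exists w\, \forall v\, (\neg J(v,w) \land B(w,w)))
Move each ¬ inward, flipping quantifiers it crosses:
  (\forall p\, \neg J(p,p)) \land (\forall z\, \exists v\, (\neg J(z,z) \lor \neg B(v,v))) \lor (\forall w\, \exists v\, (J(v,w) \lor \neg B(w,w)))
Give each quantifier a distinct variable: v↦s.
  (\forall p\, \neg J(p,p)) \land (\forall z\, \exists v\, (\neg J(z,z) \lor \neg B(v,v))) \lor (\forall w\, \exists s\, (J(s,w) \lor \neg B(w,w)))
Pull the quantifiers to the front (each side's bound variable is not free in the other side):
  \forall p\, \forall z\, \exists v\, \forall w\, \exists s\, (\neg J(p,p) \land (\neg J(z,z) \lor \neg B(v,v)) \lor J(s,w) \lor \neg B(w,w))
The prefix is \forall p \forall z \exists v \forall w \exists s: 3 universal, 2 existential.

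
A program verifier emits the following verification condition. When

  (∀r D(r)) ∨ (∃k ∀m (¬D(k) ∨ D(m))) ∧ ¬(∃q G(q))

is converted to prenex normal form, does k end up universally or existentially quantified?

existential

Move each ¬ inward, flipping quantifiers it crosses:
  (∀r D(r)) ∨ (∃k ∀m (¬D(k) ∨ D(m))) ∧ (∀q ¬G(q))
All bound variables are already distinct, so no renaming is needed.
Extract every quantifier outward, since the variables are now distinct and don't occur free across branches:
  ∀r ∃k ∀m ∀q (D(r) ∨ (¬D(k) ∨ D(m)) ∧ ¬G(q))
The quantifier ∃k sits under an even number of negations, so it remains existential.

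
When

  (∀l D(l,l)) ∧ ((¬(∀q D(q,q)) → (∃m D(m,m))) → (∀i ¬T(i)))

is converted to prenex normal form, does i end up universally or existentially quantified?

Eliminate → and ↔ using ¬ and ∨.
  (∀l D(l,l)) ∧ (¬(¬¬(∀q D(q,q)) ∨ (∃m D(m,m))) ∨ (∀i ¬T(i)))
Push ¬ through the quantifiers and connectives to reach negation normal form:
  (∀l D(l,l)) ∧ ((∃q ¬D(q,q)) ∧ (∀m ¬D(m,m)) ∨ (∀i ¬T(i)))
All bound variables are already distinct, so no renaming is needed.
Finally move all quantifiers to the prefix:
  ∀l ∃q ∀m ∀i (D(l,l) ∧ (¬D(q,q) ∧ ¬D(m,m) ∨ ¬T(i)))
The quantifier ∀i sits under an even number of negations (counting the antecedent side of each →), so it remains universal.

universal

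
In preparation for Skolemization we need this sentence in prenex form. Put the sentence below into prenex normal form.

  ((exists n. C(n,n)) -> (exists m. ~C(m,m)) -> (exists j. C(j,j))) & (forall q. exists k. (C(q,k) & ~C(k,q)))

Rewrite implications/biconditionals: A → B as ¬A ∨ B.
  (~(exists n. C(n,n)) | ~(exists m. ~C(m,m)) | (exists j. C(j,j))) & (forall q. exists k. (C(q,k) & ~C(k,q)))
Push ¬ through the quantifiers and connectives to reach negation normal form:
  ((forall n. ~C(n,n)) | (forall m. C(m,m)) | (exists j. C(j,j))) & (forall q. exists k. (C(q,k) & ~C(k,q)))
Finally move all quantifiers to the prefix:
  forall n. forall m. exists j. forall q. exists k. ((~C(n,n) | C(m,m) | C(j,j)) & C(q,k) & ~C(k,q))

forall n. forall m. exists j. forall q. exists k. ((~C(n,n) | C(m,m) | C(j,j)) & C(q,k) & ~C(k,q))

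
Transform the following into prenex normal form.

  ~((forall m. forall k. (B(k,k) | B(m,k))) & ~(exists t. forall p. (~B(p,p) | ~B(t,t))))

exists m. exists k. exists t. forall p. (~B(k,k) & ~B(m,k) | ~B(p,p) | ~B(t,t))

Push ¬ through the quantifiers and connectives to reach negation normal form:
  (exists m. exists k. (~B(k,k) & ~B(m,k))) | (exists t. forall p. (~B(p,p) | ~B(t,t)))
All bound variables are already distinct, so no renaming is needed.
Extract every quantifier outward, since the variables are now distinct and don't occur free across branches:
  exists m. exists k. exists t. forall p. (~B(k,k) & ~B(m,k) | ~B(p,p) | ~B(t,t))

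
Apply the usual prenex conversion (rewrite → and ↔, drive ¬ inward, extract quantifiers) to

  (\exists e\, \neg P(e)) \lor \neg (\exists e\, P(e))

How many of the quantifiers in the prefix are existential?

Move each ¬ inward, flipping quantifiers it crosses:
  (\exists e\, \neg P(e)) \lor (\forall e\, \neg P(e))
Standardize variables apart so no two quantifiers bind the same name: e↦s.
  (\exists e\, \neg P(e)) \lor (\forall s\, \neg P(s))
Pull the quantifiers to the front (each side's bound variable is not free in the other side):
  \exists e\, \forall s\, (\neg P(e) \lor \neg P(s))
The prefix is \exists e \forall s: 1 universal, 1 existential.

1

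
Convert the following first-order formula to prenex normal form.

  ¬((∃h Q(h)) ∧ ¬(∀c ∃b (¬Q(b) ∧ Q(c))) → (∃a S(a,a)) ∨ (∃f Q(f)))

First replace A → B with ¬A ∨ B.
  ¬(¬((∃h Q(h)) ∧ ¬(∀c ∃b (¬Q(b) ∧ Q(c)))) ∨ (∃a S(a,a)) ∨ (∃f Q(f)))
Move each ¬ inward, flipping quantifiers it crosses:
  (∃h Q(h)) ∧ (∃c ∀b (Q(b) ∨ ¬Q(c))) ∧ (∀a ¬S(a,a)) ∧ (∀f ¬Q(f))
All bound variables are already distinct, so no renaming is needed.
Pull the quantifiers to the front (each side's bound variable is not free in the other side):
  ∃h ∃c ∀b ∀a ∀f (Q(h) ∧ (Q(b) ∨ ¬Q(c)) ∧ ¬S(a,a) ∧ ¬Q(f))

∃h ∃c ∀b ∀a ∀f (Q(h) ∧ (Q(b) ∨ ¬Q(c)) ∧ ¬S(a,a) ∧ ¬Q(f))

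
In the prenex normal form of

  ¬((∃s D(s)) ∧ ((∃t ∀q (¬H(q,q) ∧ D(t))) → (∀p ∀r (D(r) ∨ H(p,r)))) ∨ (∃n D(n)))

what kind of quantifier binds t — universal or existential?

Rewrite implications/biconditionals: A → B as ¬A ∨ B.
  ¬((∃s D(s)) ∧ (¬(∃t ∀q (¬H(q,q) ∧ D(t))) ∨ (∀p ∀r (D(r) ∨ H(p,r)))) ∨ (∃n D(n)))
Push ¬ through the quantifiers and connectives to reach negation normal form:
  ((∀s ¬D(s)) ∨ (∃t ∀q (¬H(q,q) ∧ D(t))) ∧ (∃p ∃r (¬D(r) ∧ ¬H(p,r)))) ∧ (∀n ¬D(n))
Finally move all quantifiers to the prefix:
  ∀s ∃t ∀q ∃p ∃r ∀n ((¬D(s) ∨ ¬H(q,q) ∧ D(t) ∧ ¬D(r) ∧ ¬H(p,r)) ∧ ¬D(n))
The quantifier ∃t sits under an even number of negations (counting the antecedent side of each →), so it remains existential.

existential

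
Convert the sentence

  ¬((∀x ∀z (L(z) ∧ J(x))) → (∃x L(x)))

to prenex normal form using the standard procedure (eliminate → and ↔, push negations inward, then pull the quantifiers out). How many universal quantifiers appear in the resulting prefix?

3

Eliminate → and ↔ using ¬ and ∨.
  ¬(¬(∀x ∀z (L(z) ∧ J(x))) ∨ (∃x L(x)))
Drive negations inward (¬∀x A ≡ ∃x ¬A, ¬∃x A ≡ ∀x ¬A, De Morgan for ∧/∨):
  (∀x ∀z (L(z) ∧ J(x))) ∧ (∀x ¬L(x))
Standardize variables apart so no two quantifiers bind the same name: x↦v1.
  (∀x ∀z (L(z) ∧ J(x))) ∧ (∀v1 ¬L(v1))
Extract every quantifier outward, since the variables are now distinct and don't occur free across branches:
  ∀x ∀z ∀v1 (L(z) ∧ J(x) ∧ ¬L(v1))
The prefix is ∀x ∀z ∀v1: 3 universal, 0 existential.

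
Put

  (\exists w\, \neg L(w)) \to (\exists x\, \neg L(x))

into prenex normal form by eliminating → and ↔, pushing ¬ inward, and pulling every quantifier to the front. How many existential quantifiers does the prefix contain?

1

Rewrite implications/biconditionals: A → B as ¬A ∨ B.
  \neg (\exists w\, \neg L(w)) \lor (\exists x\, \neg L(x))
Drive negations inward (¬∀x A ≡ ∃x ¬A, ¬∃x A ≡ ∀x ¬A, De Morgan for ∧/∨):
  (\forall w\, L(w)) \lor (\exists x\, \neg L(x))
All bound variables are already distinct, so no renaming is needed.
Finally move all quantifiers to the prefix:
  \forall w\, \exists x\, (L(w) \lor \neg L(x))
The prefix is \forall w \exists x: 1 universal, 1 existential.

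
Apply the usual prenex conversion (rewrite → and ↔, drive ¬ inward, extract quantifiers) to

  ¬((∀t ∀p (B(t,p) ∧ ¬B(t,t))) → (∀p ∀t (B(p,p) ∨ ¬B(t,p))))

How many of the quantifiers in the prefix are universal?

2

Eliminate → and ↔ using ¬ and ∨.
  ¬(¬(∀t ∀p (B(t,p) ∧ ¬B(t,t))) ∨ (∀p ∀t (B(p,p) ∨ ¬B(t,p))))
Drive negations inward (¬∀x A ≡ ∃x ¬A, ¬∃x A ≡ ∀x ¬A, De Morgan for ∧/∨):
  (∀t ∀p (B(t,p) ∧ ¬B(t,t))) ∧ (∃p ∃t (¬B(p,p) ∧ B(t,p)))
Rename bound variables to avoid capture: p↦x, t↦r.
  (∀t ∀p (B(t,p) ∧ ¬B(t,t))) ∧ (∃x ∃r (¬B(x,x) ∧ B(r,x)))
Extract every quantifier outward, since the variables are now distinct and don't occur free across branches:
  ∀t ∀p ∃x ∃r (B(t,p) ∧ ¬B(t,t) ∧ ¬B(x,x) ∧ B(r,x))
The prefix is ∀t ∀p ∃x ∃r: 2 universal, 2 existential.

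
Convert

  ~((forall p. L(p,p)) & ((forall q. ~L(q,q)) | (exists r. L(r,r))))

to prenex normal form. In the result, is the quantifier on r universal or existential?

Move each ¬ inward, flipping quantifiers it crosses:
  (exists p. ~L(p,p)) | (exists q. L(q,q)) & (forall r. ~L(r,r))
Extract every quantifier outward, since the variables are now distinct and don't occur free across branches:
  exists p. exists q. forall r. (~L(p,p) | L(q,q) & ~L(r,r))
The quantifier exists r sits under an odd number of negations, so it flips to forall r.

universal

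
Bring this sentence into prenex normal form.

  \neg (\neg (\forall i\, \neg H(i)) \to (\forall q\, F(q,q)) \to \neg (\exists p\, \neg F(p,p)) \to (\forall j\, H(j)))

Eliminate → and ↔ using ¬ and ∨.
  \neg (\neg \neg (\forall i\, \neg H(i)) \lor \neg (\forall q\, F(q,q)) \lor \neg \neg (\exists p\, \neg F(p,p)) \lor (\forall j\, H(j)))
Move each ¬ inward, flipping quantifiers it crosses:
  (\exists i\, H(i)) \land (\forall q\, F(q,q)) \land (\forall p\, F(p,p)) \land (\exists j\, \neg H(j))
Finally move all quantifiers to the prefix:
  \exists i\, \forall q\, \forall p\, \exists j\, (H(i) \land F(q,q) \land F(p,p) \land \neg H(j))

\exists i\, \forall q\, \forall p\, \exists j\, (H(i) \land F(q,q) \land F(p,p) \land \neg H(j))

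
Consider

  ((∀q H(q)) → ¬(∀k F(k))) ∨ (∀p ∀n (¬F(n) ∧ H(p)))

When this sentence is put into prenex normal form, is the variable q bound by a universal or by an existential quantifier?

existential

First replace A → B with ¬A ∨ B.
  ¬(∀q H(q)) ∨ ¬(∀k F(k)) ∨ (∀p ∀n (¬F(n) ∧ H(p)))
Move each ¬ inward, flipping quantifiers it crosses:
  (∃q ¬H(q)) ∨ (∃k ¬F(k)) ∨ (∀p ∀n (¬F(n) ∧ H(p)))
All bound variables are already distinct, so no renaming is needed.
Extract every quantifier outward, since the variables are now distinct and don't occur free across branches:
  ∃q ∃k ∀p ∀n (¬H(q) ∨ ¬F(k) ∨ ¬F(n) ∧ H(p))
The quantifier ∀q sits under an odd number of negations (counting the antecedent side of each →), so it flips to ∃q.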